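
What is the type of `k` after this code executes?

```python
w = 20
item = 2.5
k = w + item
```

int + float returns float (20 + 2.5 = 22.5)

float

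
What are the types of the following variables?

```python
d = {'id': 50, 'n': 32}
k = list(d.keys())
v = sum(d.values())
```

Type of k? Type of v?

list(...) returns list; sum of int values returns int

list, int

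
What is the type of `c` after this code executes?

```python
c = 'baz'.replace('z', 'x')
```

str.replace() returns str

str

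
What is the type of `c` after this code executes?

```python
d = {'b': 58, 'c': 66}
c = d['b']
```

Accessing dict[str, int] with key 'b' returns int value 58

int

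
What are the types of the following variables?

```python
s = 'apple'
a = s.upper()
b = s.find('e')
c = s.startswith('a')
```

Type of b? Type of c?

str.find() returns int; str.startswith() returns bool

int, bool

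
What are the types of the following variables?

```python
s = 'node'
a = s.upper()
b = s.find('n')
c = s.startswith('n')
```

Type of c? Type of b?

str.startswith() returns bool; str.find() returns int

bool, int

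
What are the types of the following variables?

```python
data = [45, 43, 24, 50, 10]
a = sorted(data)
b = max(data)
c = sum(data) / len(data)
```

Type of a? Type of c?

sorted() returns list; int / int returns float

list, float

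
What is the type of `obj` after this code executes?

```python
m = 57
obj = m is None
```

'is' comparison returns bool

bool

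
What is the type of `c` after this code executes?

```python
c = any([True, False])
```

any() returns bool

bool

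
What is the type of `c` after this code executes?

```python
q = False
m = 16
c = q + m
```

bool + int returns int (False is 0, so 0 + 16 = 16)

int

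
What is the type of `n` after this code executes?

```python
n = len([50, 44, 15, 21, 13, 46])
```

len() always returns int

int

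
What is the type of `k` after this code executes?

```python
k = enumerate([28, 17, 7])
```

enumerate() returns an enumerate iterator object

enumerate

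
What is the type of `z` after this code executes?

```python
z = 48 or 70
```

'or' returns the first truthy value (48, which is int)

int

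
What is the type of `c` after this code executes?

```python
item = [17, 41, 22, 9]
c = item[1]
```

Indexing a list of ints returns int (item[1] = 41)

int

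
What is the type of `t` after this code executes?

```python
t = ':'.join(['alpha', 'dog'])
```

str.join() returns str

str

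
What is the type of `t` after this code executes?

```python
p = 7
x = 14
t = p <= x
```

Comparison operators return bool

bool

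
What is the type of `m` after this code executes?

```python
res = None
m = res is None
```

'is' comparison returns bool

bool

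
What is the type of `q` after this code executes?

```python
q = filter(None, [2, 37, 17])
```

filter() returns a filter iterator object

filter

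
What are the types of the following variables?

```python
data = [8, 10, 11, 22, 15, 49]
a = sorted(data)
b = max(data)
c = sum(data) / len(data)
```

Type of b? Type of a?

max of ints returns int; sorted() returns list

int, list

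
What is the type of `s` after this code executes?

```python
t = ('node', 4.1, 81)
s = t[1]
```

Index 1 of tuple is 4.1 which is float

float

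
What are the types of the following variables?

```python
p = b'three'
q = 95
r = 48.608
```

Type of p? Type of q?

p is bytes; q is int

bytes, int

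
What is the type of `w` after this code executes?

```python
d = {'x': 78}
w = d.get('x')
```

dict.get() returns the value (int) when key is found

int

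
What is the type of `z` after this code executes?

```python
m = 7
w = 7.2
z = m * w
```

int * float returns float (7 * 7.2 = 50.4)

float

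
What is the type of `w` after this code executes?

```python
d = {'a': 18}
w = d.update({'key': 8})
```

dict.update() returns None

NoneType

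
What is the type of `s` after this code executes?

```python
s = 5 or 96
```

'or' returns the first truthy value (5, which is int)

int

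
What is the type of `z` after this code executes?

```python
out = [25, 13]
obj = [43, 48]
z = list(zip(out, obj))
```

list(zip(...)) returns a list of tuples

list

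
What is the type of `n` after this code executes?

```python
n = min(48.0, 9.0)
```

min() of floats returns float

float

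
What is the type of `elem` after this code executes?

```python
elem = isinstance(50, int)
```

isinstance() returns bool

bool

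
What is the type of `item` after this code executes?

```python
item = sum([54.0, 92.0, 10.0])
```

sum() of floats returns float

float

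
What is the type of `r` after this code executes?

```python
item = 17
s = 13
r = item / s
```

int / int always returns float in Python 3 (17 / 13 = 1.30769)

float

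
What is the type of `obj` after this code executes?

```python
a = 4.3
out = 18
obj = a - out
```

float - int returns float (4.3 - 18 = -13.7)

float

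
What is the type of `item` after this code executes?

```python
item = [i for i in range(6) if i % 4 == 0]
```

A list comprehension [...] produces a list

list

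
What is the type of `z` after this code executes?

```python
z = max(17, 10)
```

max() of ints returns int

int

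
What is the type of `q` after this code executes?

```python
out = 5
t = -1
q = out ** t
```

int ** negative int returns float

float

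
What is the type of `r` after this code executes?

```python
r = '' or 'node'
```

'or' returns first truthy value ('node', which is str)

str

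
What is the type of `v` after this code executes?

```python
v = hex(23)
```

hex() returns str representation

str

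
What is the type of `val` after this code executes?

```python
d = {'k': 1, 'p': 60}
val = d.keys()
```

.keys() returns a dict_keys view object

dict_keys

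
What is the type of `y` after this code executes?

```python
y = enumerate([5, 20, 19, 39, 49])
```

enumerate() returns an enumerate iterator object

enumerate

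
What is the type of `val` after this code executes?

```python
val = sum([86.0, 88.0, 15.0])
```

sum() of floats returns float

float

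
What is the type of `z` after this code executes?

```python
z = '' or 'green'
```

'or' returns first truthy value ('green', which is str)

str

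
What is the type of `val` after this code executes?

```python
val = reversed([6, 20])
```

reversed() on a list returns a list_reverseiterator

list_reverseiterator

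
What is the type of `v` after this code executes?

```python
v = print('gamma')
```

print() returns None

NoneType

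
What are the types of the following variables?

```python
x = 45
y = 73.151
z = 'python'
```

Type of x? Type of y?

x is int; y is float

int, float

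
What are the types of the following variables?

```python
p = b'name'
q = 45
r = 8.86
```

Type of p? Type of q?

p is bytes; q is int

bytes, int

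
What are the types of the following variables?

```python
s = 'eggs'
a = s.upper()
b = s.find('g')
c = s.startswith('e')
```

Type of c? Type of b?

str.startswith() returns bool; str.find() returns int

bool, int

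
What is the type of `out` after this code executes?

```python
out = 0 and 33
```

'and' returns the first falsy value (0, which is int)

int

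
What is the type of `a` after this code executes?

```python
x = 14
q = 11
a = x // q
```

int // int returns int (14 // 11 = 1)

int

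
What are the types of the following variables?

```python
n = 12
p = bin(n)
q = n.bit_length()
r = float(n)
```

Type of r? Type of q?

float() returns float; int.bit_length() returns int

float, int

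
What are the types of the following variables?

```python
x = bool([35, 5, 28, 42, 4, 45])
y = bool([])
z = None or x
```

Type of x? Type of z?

bool() returns bool; None or <bool> returns the bool

bool, bool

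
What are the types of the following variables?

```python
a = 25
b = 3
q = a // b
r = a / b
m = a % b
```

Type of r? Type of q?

int / int returns float; int // int returns int

float, int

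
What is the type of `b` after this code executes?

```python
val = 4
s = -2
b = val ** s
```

int ** negative int returns float

float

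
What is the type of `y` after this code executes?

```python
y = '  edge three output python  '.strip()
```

str.strip() returns str

str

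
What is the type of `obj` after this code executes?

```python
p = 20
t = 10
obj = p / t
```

int / int always returns float in Python 3 (20 / 10 = 2)

float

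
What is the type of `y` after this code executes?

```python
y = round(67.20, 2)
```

round() with ndigits arg returns float

float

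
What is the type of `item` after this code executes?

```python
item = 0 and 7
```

'and' returns the first falsy value (0, which is int)

int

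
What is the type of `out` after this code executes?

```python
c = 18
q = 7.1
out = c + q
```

int + float returns float (18 + 7.1 = 25.1)

float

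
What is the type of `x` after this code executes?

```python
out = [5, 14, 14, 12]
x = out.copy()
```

list.copy() returns list

list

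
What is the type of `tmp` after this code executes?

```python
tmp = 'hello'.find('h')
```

str.find() returns int (index, or -1)

int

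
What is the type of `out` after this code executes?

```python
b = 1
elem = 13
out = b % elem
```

int % int returns int (1 % 13 = 1)

int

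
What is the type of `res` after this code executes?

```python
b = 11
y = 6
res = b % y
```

int % int returns int (11 % 6 = 5)

int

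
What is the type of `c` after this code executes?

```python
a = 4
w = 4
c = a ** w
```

int ** positive int returns int (4 ** 4 = 256)

int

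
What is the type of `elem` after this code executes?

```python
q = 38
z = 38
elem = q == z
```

Equality comparison returns bool

bool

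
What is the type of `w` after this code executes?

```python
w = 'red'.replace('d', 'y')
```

str.replace() returns str

str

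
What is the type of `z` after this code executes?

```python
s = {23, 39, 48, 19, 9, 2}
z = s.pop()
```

Popping from a set of ints returns int

int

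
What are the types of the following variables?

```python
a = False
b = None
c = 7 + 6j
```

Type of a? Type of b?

a is bool; b is NoneType

bool, NoneType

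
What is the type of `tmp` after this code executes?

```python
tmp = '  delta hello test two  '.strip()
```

str.strip() returns str

str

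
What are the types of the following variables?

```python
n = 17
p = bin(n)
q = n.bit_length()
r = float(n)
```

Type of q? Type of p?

int.bit_length() returns int; bin() returns str

int, str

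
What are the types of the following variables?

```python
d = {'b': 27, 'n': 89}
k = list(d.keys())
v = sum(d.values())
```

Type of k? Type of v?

list(...) returns list; sum of int values returns int

list, int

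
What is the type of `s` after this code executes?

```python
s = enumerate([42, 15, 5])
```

enumerate() returns an enumerate iterator object

enumerate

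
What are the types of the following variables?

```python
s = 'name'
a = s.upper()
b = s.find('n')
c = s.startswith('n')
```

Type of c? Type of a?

str.startswith() returns bool; str.upper() returns str

bool, str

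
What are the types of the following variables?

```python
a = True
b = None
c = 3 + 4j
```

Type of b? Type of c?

b is NoneType; c is complex

NoneType, complex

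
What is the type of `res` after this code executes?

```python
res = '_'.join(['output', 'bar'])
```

str.join() returns str

str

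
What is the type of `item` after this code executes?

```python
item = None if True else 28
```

Ternary: condition is True, if branch (None) taken → NoneType

NoneType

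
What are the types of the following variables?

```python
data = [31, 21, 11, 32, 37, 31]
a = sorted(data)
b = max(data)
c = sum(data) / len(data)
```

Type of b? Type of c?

max of ints returns int; int / int returns float

int, float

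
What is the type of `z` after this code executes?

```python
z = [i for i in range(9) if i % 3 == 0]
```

A list comprehension [...] produces a list

list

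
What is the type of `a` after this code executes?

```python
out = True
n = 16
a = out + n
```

bool + int returns int (True is 1, so 1 + 16 = 17)

int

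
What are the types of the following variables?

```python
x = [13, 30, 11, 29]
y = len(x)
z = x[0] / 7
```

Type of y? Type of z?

len() returns int; int / int returns float

int, float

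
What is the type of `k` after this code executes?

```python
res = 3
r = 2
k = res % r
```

int % int returns int (3 % 2 = 1)

int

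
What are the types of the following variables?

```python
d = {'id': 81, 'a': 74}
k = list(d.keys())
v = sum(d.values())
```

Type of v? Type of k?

sum of int values returns int; list(...) returns list

int, list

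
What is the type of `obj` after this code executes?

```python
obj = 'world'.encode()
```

str.encode() returns bytes

bytes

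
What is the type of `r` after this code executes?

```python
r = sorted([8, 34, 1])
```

sorted() always returns list

list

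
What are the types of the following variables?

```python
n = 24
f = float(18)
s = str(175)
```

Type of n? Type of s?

n is int; s is str

int, str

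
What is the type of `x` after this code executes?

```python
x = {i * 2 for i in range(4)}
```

A set comprehension {expr for x in iterable} produces a set

set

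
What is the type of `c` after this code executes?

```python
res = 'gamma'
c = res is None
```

'is' comparison returns bool

bool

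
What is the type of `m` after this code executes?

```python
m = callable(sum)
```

callable() returns bool

bool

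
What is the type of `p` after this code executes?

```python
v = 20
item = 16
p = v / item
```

int / int always returns float in Python 3 (20 / 16 = 1.25)

float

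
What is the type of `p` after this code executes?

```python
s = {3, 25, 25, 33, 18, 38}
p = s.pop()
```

Popping from a set of ints returns int

int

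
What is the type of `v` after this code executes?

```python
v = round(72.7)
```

round() with no ndigits arg returns int

int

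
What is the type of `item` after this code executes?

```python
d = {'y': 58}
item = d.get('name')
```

dict.get() returns None when key 'name' is not found and no default given

NoneType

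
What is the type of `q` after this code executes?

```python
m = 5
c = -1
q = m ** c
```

int ** negative int returns float

float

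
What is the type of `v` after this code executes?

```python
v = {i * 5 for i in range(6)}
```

A set comprehension {expr for x in iterable} produces a set

set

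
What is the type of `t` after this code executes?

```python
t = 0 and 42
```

'and' returns the first falsy value (0, which is int)

int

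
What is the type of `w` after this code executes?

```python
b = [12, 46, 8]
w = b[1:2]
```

Slicing a list always returns a list

list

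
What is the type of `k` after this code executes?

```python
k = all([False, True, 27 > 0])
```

all() returns bool

bool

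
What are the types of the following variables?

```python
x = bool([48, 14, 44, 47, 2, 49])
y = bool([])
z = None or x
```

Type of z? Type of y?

None or <bool> returns the bool; bool() returns bool

bool, bool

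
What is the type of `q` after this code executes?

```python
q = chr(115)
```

chr() returns str (single character)

str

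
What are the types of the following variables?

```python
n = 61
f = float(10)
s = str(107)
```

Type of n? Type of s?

n is int; s is str

int, str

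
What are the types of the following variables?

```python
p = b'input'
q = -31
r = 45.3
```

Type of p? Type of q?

p is bytes; q is int

bytes, int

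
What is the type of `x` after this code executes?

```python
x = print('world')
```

print() returns None

NoneType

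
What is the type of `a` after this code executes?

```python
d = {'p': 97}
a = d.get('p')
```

dict.get() returns the value (int) when key is found

int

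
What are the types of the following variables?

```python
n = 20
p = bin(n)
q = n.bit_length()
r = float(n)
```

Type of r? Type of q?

float() returns float; int.bit_length() returns int

float, int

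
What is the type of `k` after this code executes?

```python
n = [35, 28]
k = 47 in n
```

'in' operator returns bool

bool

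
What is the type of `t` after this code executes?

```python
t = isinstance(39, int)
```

isinstance() returns bool

bool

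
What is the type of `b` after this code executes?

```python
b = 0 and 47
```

'and' returns the first falsy value (0, which is int)

int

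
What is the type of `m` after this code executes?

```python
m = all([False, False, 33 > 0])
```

all() returns bool

bool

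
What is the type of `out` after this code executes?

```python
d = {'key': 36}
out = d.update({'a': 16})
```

dict.update() returns None

NoneType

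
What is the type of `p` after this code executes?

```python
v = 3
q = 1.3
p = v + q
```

int + float returns float (3 + 1.3 = 4.3)

float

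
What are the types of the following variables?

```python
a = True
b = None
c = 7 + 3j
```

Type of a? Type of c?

a is bool; c is complex

bool, complex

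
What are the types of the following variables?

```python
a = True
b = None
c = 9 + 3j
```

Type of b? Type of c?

b is NoneType; c is complex

NoneType, complex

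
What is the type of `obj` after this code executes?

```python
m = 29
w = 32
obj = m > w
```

Comparison operators return bool

bool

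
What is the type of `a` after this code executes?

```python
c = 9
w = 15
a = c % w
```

int % int returns int (9 % 15 = 9)

int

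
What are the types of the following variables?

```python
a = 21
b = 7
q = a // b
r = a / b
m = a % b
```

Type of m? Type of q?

int % int returns int; int // int returns int

int, int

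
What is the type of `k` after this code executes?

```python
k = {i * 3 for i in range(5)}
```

A set comprehension {expr for x in iterable} produces a set

set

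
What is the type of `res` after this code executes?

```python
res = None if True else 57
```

Ternary: condition is True, if branch (None) taken → NoneType

NoneType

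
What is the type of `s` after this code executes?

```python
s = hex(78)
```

hex() returns str representation

str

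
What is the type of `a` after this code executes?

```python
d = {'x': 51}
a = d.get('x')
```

dict.get() returns the value (int) when key is found

int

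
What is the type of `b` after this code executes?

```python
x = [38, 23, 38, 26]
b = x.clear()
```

list.clear() returns None

NoneType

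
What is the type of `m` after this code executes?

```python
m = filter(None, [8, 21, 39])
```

filter() returns a filter iterator object

filter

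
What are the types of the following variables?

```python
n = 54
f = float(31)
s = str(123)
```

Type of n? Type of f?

n is int; f is float

int, float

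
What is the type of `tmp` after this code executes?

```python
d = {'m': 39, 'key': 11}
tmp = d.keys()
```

.keys() returns a dict_keys view object

dict_keys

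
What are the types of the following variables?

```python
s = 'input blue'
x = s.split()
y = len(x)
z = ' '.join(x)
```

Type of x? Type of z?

str.split() returns list; str.join() returns str

list, str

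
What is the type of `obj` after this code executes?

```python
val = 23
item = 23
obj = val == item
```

Equality comparison returns bool

bool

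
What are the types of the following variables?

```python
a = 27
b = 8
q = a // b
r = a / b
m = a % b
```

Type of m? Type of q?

int % int returns int; int // int returns int

int, int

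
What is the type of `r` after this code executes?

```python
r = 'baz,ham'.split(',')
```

str.split() returns list

list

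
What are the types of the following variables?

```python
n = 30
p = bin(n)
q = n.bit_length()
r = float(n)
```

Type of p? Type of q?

bin() returns str; int.bit_length() returns int

str, int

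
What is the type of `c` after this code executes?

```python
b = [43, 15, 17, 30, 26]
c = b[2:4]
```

Slicing a list always returns a list

list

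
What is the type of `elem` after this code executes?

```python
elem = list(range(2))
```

list(range(...)) returns list

list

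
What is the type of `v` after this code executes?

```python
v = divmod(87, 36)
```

divmod() returns a tuple (quotient, remainder)

tuple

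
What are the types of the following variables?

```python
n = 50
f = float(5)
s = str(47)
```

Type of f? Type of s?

f is float; s is str

float, str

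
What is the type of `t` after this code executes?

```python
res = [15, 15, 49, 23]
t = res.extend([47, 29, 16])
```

list.extend() returns None

NoneType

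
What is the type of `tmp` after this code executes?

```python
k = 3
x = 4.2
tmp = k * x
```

int * float returns float (3 * 4.2 = 12.6)

float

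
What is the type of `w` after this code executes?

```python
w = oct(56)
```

oct() returns str representation

str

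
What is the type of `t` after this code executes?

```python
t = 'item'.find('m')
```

str.find() returns int (index, or -1)

int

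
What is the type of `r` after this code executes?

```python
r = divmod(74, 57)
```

divmod() returns a tuple (quotient, remainder)

tuple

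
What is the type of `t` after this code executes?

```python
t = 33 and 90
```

'and' returns the last value when all truthy (90, which is int)

int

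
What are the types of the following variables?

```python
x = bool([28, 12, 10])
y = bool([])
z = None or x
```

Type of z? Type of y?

None or <bool> returns the bool; bool() returns bool

bool, bool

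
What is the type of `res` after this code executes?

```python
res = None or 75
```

'or' with None returns the other value (75, int)

int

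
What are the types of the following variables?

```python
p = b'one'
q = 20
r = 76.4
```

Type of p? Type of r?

p is bytes; r is float

bytes, float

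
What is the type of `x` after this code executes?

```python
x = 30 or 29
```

'or' returns the first truthy value (30, which is int)

int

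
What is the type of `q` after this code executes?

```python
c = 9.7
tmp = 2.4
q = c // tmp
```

float // float returns float (floor division preserves float type)

float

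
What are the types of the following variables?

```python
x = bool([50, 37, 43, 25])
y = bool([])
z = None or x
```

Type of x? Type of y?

bool() returns bool; bool() returns bool

bool, bool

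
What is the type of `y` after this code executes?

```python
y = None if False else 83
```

Ternary: condition is False, else branch (83) taken → int

int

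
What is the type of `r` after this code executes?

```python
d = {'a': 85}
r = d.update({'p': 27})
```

dict.update() returns None

NoneType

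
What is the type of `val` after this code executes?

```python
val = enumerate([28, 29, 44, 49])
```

enumerate() returns an enumerate iterator object

enumerate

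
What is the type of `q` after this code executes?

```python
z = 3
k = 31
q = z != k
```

Comparison operators return bool

bool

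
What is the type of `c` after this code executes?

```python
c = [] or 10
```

'or' returns first truthy value (10, which is int)

int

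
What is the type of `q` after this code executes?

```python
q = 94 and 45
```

'and' returns the last value when all truthy (45, which is int)

int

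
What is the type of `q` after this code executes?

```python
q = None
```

None has type NoneType

NoneType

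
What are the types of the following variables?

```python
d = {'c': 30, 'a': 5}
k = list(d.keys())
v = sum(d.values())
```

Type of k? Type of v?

list(...) returns list; sum of int values returns int

list, int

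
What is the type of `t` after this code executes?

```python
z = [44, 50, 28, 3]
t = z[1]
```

Indexing a list of ints returns int (z[1] = 50)

int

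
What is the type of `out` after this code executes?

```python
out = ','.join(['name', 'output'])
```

str.join() returns str

str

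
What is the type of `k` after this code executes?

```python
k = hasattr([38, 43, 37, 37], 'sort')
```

hasattr() returns bool

bool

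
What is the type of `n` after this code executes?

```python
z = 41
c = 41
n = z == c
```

Equality comparison returns bool

bool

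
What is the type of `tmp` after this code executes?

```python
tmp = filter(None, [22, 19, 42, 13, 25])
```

filter() returns a filter iterator object

filter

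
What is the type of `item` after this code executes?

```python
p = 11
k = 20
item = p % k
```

int % int returns int (11 % 20 = 11)

int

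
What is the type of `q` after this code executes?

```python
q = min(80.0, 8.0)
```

min() of floats returns float

float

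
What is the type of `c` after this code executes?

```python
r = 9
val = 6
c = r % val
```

int % int returns int (9 % 6 = 3)

int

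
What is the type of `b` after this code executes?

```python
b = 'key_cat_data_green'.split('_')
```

str.split() returns list

list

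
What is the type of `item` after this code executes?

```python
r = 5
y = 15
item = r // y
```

int // int returns int (5 // 15 = 0)

int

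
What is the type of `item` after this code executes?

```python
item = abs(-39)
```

abs() of int returns int

int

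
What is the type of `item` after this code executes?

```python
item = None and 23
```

'and' returns first falsy value (None)

NoneType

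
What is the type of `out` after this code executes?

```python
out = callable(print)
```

callable() returns bool

bool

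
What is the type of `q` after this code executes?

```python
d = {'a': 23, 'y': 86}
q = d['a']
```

Accessing dict[str, int] with key 'a' returns int value 23

int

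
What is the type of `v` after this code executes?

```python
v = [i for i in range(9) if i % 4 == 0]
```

A list comprehension [...] produces a list

list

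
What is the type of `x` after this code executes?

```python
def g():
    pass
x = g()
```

A function with no return statement returns None

NoneType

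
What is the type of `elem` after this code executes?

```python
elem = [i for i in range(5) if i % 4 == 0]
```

A list comprehension [...] produces a list

list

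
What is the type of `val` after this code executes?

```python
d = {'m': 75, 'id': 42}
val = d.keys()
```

.keys() returns a dict_keys view object

dict_keys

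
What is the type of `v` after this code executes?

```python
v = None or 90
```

'or' with None returns the other value (90, int)

int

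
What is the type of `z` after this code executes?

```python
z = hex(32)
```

hex() returns str representation

str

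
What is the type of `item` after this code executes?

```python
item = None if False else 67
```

Ternary: condition is False, else branch (67) taken → int

int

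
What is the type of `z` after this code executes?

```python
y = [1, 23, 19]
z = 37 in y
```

'in' operator returns bool

bool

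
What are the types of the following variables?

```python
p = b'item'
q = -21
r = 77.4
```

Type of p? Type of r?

p is bytes; r is float

bytes, float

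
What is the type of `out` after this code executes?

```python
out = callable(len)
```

callable() returns bool

bool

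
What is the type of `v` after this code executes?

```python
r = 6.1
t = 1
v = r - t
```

float - int returns float (6.1 - 1 = 5.1)

float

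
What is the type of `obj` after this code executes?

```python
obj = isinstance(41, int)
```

isinstance() returns bool

bool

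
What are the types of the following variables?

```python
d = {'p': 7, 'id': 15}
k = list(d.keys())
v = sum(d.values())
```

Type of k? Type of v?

list(...) returns list; sum of int values returns int

list, int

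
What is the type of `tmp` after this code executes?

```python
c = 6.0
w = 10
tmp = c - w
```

float - int returns float (6.0 - 10 = -4.0)

float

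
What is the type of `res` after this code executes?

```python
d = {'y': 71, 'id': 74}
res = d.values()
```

.values() returns a dict_values view object

dict_values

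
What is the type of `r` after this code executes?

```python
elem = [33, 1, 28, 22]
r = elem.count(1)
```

list.count() returns int

int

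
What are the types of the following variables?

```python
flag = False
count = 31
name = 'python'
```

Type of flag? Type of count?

flag is bool; count is int

bool, int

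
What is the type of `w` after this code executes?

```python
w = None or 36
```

'or' with None returns the other value (36, int)

int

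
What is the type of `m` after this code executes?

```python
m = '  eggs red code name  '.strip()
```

str.strip() returns str

str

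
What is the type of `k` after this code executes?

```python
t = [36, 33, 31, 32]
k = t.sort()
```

list.sort() returns None (sorts in place)

NoneType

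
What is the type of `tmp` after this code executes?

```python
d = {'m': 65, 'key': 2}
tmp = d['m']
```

Accessing dict[str, int] with key 'm' returns int value 65

int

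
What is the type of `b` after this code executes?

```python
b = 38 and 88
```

'and' returns the last value when all truthy (88, which is int)

int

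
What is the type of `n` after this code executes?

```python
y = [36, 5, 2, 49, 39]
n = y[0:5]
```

Slicing a list always returns a list

list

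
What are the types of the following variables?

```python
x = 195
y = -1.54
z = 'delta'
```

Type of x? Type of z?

x is int; z is str

int, str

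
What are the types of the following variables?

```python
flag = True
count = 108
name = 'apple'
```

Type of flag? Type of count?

flag is bool; count is int

bool, int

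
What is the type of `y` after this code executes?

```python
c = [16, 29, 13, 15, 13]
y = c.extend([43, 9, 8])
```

list.extend() returns None

NoneType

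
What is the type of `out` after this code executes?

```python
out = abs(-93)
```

abs() of int returns int

int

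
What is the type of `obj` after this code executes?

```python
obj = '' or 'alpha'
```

'or' returns first truthy value ('alpha', which is str)

str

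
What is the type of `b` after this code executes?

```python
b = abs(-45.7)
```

abs() of float returns float

float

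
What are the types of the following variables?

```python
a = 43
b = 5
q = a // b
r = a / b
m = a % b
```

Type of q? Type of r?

int // int returns int; int / int returns float

int, float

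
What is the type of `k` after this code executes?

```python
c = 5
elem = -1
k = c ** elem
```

int ** negative int returns float

float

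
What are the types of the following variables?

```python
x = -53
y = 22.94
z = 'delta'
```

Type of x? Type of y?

x is int; y is float

int, float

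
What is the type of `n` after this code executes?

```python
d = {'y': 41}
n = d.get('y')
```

dict.get() returns the value (int) when key is found

int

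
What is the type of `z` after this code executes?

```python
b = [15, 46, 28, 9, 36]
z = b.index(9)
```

list.index() returns int

int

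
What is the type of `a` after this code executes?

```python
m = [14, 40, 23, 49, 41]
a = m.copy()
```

list.copy() returns list

list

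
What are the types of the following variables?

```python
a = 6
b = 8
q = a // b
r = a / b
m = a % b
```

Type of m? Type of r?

int % int returns int; int / int returns float

int, float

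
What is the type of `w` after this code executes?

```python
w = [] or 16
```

'or' returns first truthy value (16, which is int)

int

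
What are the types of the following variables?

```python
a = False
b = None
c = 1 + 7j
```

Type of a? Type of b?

a is bool; b is NoneType

bool, NoneType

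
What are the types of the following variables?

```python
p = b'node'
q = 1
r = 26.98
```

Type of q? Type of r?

q is int; r is float

int, float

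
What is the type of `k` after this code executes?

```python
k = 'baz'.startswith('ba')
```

str.startswith() returns bool

bool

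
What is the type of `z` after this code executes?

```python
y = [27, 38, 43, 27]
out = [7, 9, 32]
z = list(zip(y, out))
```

list(zip(...)) returns a list of tuples

list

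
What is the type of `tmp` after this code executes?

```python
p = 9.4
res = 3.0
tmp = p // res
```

float // float returns float (floor division preserves float type)

float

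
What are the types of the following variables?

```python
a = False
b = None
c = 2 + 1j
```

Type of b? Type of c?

b is NoneType; c is complex

NoneType, complex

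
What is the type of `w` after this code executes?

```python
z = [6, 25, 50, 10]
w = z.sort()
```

list.sort() returns None (sorts in place)

NoneType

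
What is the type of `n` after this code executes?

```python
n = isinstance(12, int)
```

isinstance() returns bool

bool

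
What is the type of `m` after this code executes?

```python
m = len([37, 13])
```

len() always returns int

int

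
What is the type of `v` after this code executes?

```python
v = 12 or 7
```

'or' returns the first truthy value (12, which is int)

int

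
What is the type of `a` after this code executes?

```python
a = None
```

None has type NoneType

NoneType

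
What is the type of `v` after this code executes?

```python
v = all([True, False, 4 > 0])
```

all() returns bool

bool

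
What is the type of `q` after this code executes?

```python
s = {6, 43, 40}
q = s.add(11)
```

set.add() returns None (mutates in place)

NoneType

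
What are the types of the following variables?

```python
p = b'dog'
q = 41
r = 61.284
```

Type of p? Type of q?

p is bytes; q is int

bytes, int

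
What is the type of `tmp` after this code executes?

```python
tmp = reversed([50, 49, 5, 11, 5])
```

reversed() on a list returns a list_reverseiterator

list_reverseiterator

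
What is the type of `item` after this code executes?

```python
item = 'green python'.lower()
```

str.lower() returns str

str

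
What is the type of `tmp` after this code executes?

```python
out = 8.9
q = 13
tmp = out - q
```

float - int returns float (8.9 - 13 = -4.1)

float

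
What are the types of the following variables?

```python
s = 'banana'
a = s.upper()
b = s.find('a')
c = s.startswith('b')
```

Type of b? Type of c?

str.find() returns int; str.startswith() returns bool

int, bool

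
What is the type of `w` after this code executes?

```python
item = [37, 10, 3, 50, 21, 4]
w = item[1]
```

Indexing a list of ints returns int (item[1] = 10)

int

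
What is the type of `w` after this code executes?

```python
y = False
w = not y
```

'not' always returns bool

bool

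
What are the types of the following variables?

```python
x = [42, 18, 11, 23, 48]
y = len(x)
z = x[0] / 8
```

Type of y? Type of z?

len() returns int; int / int returns float

int, float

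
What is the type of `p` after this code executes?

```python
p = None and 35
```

'and' returns first falsy value (None)

NoneType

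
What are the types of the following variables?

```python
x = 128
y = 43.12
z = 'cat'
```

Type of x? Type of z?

x is int; z is str

int, str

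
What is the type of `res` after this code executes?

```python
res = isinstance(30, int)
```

isinstance() returns bool

bool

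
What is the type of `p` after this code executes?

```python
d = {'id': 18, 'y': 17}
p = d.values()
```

.values() returns a dict_values view object

dict_values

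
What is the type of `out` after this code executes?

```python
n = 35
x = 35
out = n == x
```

Equality comparison returns bool

bool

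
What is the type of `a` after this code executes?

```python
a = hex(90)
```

hex() returns str representation

str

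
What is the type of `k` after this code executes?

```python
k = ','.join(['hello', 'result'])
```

str.join() returns str

str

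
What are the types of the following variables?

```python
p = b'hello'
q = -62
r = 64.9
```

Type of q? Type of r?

q is int; r is float

int, float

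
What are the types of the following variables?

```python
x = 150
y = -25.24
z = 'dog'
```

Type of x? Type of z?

x is int; z is str

int, str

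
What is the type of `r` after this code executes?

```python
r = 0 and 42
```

'and' returns the first falsy value (0, which is int)

int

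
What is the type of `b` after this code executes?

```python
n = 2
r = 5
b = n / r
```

int / int always returns float in Python 3 (2 / 5 = 0.4)

float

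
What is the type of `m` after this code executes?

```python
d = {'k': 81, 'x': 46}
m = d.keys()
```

.keys() returns a dict_keys view object

dict_keys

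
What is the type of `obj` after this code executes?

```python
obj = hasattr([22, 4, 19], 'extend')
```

hasattr() returns bool

bool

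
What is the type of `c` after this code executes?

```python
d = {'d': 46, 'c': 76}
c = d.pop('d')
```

dict.pop() returns the value (int)

int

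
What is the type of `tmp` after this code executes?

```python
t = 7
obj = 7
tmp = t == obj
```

Equality comparison returns bool

bool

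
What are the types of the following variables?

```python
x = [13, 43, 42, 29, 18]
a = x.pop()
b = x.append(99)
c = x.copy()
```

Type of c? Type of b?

list.copy() returns list; list.append() returns None

list, NoneType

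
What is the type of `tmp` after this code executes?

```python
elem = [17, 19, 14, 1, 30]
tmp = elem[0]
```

Indexing a list of ints returns int (elem[0] = 17)

int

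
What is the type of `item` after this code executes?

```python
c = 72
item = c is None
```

'is' comparison returns bool

bool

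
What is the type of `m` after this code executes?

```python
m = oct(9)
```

oct() returns str representation

str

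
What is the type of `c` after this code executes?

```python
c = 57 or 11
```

'or' returns the first truthy value (57, which is int)

int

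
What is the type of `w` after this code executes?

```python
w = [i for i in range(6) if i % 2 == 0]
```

A list comprehension [...] produces a list

list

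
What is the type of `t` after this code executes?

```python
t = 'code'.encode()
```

str.encode() returns bytes

bytes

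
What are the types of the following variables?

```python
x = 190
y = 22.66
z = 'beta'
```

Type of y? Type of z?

y is float; z is str

float, str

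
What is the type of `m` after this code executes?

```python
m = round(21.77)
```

round() with no ndigits arg returns int

int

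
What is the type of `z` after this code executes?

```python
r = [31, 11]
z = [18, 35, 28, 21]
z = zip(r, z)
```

zip() returns a zip iterator object

zip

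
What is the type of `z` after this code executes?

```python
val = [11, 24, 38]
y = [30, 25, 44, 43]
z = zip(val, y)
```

zip() returns a zip iterator object

zip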